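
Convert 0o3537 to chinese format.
Convert 0o3537 (octal) → 3×512 + 5×64 + 3×8 + 7 = 1887 (decimal)
Convert 1887 (decimal) → 1887 = 1×1000 + 8×100 + 8×10 + 7 → 一千八百八十七 (Chinese numeral)
一千八百八十七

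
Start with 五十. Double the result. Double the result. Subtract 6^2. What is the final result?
Convert 五十 (Chinese numeral) → 5×10 = 50 (decimal)
Start: 50
50 × 2 = 100
100 × 2 = 200
Convert 6^2 (power) → 36 (decimal)
200 - 36 = 164
164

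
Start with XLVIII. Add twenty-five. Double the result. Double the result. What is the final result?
Convert XLVIII (Roman numeral) → 40 + 5 + 1 + 1 + 1 = 48 (decimal)
Start: 48
Convert twenty-five (English words) → 25 (decimal)
48 + 25 = 73
73 × 2 = 146
146 × 2 = 292
292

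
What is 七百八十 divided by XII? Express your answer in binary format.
Convert 七百八十 (Chinese numeral) → 7×100 + 8×10 = 780 (decimal)
Convert XII (Roman numeral) → 10 + 1 + 1 = 12 (decimal)
Compute 780 ÷ 12 = 65
Convert 65 (decimal) → 65 = 64 + 1 → 0b1000001 (binary)
0b1000001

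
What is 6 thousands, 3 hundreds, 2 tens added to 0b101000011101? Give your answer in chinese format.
Convert 6 thousands, 3 hundreds, 2 tens (place-value notation) → 6×1000 + 3×100 + 2×10 = 6320 (decimal)
Convert 0b101000011101 (binary) → 2048 + 512 + 16 + 8 + 4 + 1 = 2589 (decimal)
Compute 6320 + 2589 = 8909
Convert 8909 (decimal) → 8909 = 8×1000 + 9×100 + 9 → 八千九百零九 (Chinese numeral)
八千九百零九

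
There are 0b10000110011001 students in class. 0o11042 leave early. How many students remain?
Convert 0b10000110011001 (binary) → 8192 + 256 + 128 + 16 + 8 + 1 = 8601 (decimal)
Convert 0o11042 (octal) → 1×4096 + 1×512 + 4×8 + 2 = 4642 (decimal)
Compute 8601 - 4642 = 3959
3959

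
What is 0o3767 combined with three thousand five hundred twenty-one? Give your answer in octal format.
Convert 0o3767 (octal) → 3×512 + 7×64 + 6×8 + 7 = 2039 (decimal)
Convert three thousand five hundred twenty-one (English words) → 3×1000 + 5×100 + 21 = 3521 (decimal)
Compute 2039 + 3521 = 5560
Convert 5560 (decimal) → 5560 = 1×4096 + 2×512 + 6×64 + 7×8 → 0o12670 (octal)
0o12670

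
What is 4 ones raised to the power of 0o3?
Convert 4 ones (place-value notation) → 4 (decimal)
Convert 0o3 (octal) → 3 (decimal)
Compute 4 ^ 3 = 64
64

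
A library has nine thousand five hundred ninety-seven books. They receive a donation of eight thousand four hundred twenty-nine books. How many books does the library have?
Convert nine thousand five hundred ninety-seven (English words) → 9×1000 + 5×100 + 97 = 9597 (decimal)
Convert eight thousand four hundred twenty-nine (English words) → 8×1000 + 4×100 + 29 = 8429 (decimal)
Compute 9597 + 8429 = 18026
18026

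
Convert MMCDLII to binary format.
Convert MMCDLII (Roman numeral) → 1000 + 1000 + 400 + 50 + 1 + 1 = 2452 (decimal)
Convert 2452 (decimal) → 2452 = 2048 + 256 + 128 + 16 + 4 → 0b100110010100 (binary)
0b100110010100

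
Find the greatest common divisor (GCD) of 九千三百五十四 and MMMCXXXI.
Convert 九千三百五十四 (Chinese numeral) → 9×1000 + 3×100 + 5×10 + 4 = 9354 (decimal)
Convert MMMCXXXI (Roman numeral) → 1000 + 1000 + 1000 + 100 + 10 + 10 + 10 + 1 = 3131 (decimal)
Compute gcd(9354, 3131) = 1
1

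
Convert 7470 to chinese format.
Convert 7470 (decimal) → 7470 = 7×1000 + 4×100 + 7×10 → 七千四百七十 (Chinese numeral)
七千四百七十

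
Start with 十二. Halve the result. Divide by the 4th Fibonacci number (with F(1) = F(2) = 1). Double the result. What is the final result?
Convert 十二 (Chinese numeral) → 1×10 + 2 = 12 (decimal)
Start: 12
12 ÷ 2 = 6
Convert the 4th Fibonacci number (with F(1) = F(2) = 1) (Fibonacci index) → 1, 1, 2, 3 → 3 (decimal)
6 ÷ 3 = 2
2 × 2 = 4
4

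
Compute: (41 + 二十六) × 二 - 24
Convert 二十六 (Chinese numeral) → 2×10 + 6 = 26 (decimal)
Convert 二 (Chinese numeral) → 2 (decimal)
Expression in decimal: (41 + 26) × 2 - 24
Parentheses first: 41 + 26 = 67
Multiply: 67 × 2 = 134
Subtract: 134 - 24 = 110
110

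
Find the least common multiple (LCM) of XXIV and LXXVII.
Convert XXIV (Roman numeral) → 10 + 10 + 4 = 24 (decimal)
Convert LXXVII (Roman numeral) → 50 + 10 + 10 + 5 + 1 + 1 = 77 (decimal)
Compute lcm(24, 77) = 1848
1848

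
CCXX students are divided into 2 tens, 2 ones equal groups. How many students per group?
Convert CCXX (Roman numeral) → 100 + 100 + 10 + 10 = 220 (decimal)
Convert 2 tens, 2 ones (place-value notation) → 2×10 + 2 = 22 (decimal)
Compute 220 ÷ 22 = 10
10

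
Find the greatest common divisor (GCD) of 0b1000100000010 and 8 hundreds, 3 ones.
Convert 0b1000100000010 (binary) → 4096 + 256 + 2 = 4354 (decimal)
Convert 8 hundreds, 3 ones (place-value notation) → 8×100 + 3 = 803 (decimal)
Compute gcd(4354, 803) = 1
1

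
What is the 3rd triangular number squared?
The 3rd triangular number = 3×4/2 = 6
Compute 6² = 6 × 6 = 36
36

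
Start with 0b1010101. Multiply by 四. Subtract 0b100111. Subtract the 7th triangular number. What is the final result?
Convert 0b1010101 (binary) → 64 + 16 + 4 + 1 = 85 (decimal)
Start: 85
Convert 四 (Chinese numeral) → 4 (decimal)
85 × 4 = 340
Convert 0b100111 (binary) → 32 + 4 + 2 + 1 = 39 (decimal)
340 - 39 = 301
Convert the 7th triangular number (triangular index) → 7×8/2 = 28 (decimal)
301 - 28 = 273
273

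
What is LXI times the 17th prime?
Convert LXI (Roman numeral) → 50 + 10 + 1 = 61 (decimal)
Convert the 17th prime (prime index) → 59 (decimal)
Compute 61 × 59 = 3599
3599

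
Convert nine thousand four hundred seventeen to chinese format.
Convert nine thousand four hundred seventeen (English words) → 9×1000 + 4×100 + 17 = 9417 (decimal)
Convert 9417 (decimal) → 9417 = 9×1000 + 4×100 + 1×10 + 7 → 九千四百一十七 (Chinese numeral)
九千四百一十七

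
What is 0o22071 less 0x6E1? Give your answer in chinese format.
Convert 0o22071 (octal) → 2×4096 + 2×512 + 7×8 + 1 = 9273 (decimal)
Convert 0x6E1 (hexadecimal) → 6×256 + 14×16 + 1 = 1761 (decimal)
Compute 9273 - 1761 = 7512
Convert 7512 (decimal) → 7512 = 7×1000 + 5×100 + 1×10 + 2 → 七千五百一十二 (Chinese numeral)
七千五百一十二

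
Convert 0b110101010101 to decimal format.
Convert 0b110101010101 (binary) → 2048 + 1024 + 256 + 64 + 16 + 4 + 1 = 3413 (decimal)
3413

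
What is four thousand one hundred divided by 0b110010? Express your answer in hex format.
Convert four thousand one hundred (English words) → 4×1000 + 1×100 = 4100 (decimal)
Convert 0b110010 (binary) → 32 + 16 + 2 = 50 (decimal)
Compute 4100 ÷ 50 = 82
Convert 82 (decimal) → 82 = 5×16 + 2 → 0x52 (hexadecimal)
0x52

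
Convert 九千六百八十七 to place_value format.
Convert 九千六百八十七 (Chinese numeral) → 9×1000 + 6×100 + 8×10 + 7 = 9687 (decimal)
Convert 9687 (decimal) → 9687 = 9×1000 + 6×100 + 8×10 + 7 → 9 thousands, 6 hundreds, 8 tens, 7 ones (place-value notation)
9 thousands, 6 hundreds, 8 tens, 7 ones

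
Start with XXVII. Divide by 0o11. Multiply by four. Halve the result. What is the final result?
Convert XXVII (Roman numeral) → 10 + 10 + 5 + 1 + 1 = 27 (decimal)
Start: 27
Convert 0o11 (octal) → 1×8 + 1 = 9 (decimal)
27 ÷ 9 = 3
Convert four (English words) → 4 (decimal)
3 × 4 = 12
12 ÷ 2 = 6
6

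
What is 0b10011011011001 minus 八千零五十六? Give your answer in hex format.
Convert 0b10011011011001 (binary) → 8192 + 1024 + 512 + 128 + 64 + 16 + 8 + 1 = 9945 (decimal)
Convert 八千零五十六 (Chinese numeral) → 8×1000 + 5×10 + 6 = 8056 (decimal)
Compute 9945 - 8056 = 1889
Convert 1889 (decimal) → 1889 = 7×256 + 6×16 + 1 → 0x761 (hexadecimal)
0x761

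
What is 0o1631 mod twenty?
Convert 0o1631 (octal) → 1×512 + 6×64 + 3×8 + 1 = 921 (decimal)
Convert twenty (English words) → 20 (decimal)
Compute 921 mod 20 = 1
1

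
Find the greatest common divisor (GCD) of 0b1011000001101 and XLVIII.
Convert 0b1011000001101 (binary) → 4096 + 1024 + 512 + 8 + 4 + 1 = 5645 (decimal)
Convert XLVIII (Roman numeral) → 40 + 5 + 1 + 1 + 1 = 48 (decimal)
Compute gcd(5645, 48) = 1
1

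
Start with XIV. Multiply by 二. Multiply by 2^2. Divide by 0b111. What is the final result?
Convert XIV (Roman numeral) → 10 + 4 = 14 (decimal)
Start: 14
Convert 二 (Chinese numeral) → 2 (decimal)
14 × 2 = 28
Convert 2^2 (power) → 4 (decimal)
28 × 4 = 112
Convert 0b111 (binary) → 4 + 2 + 1 = 7 (decimal)
112 ÷ 7 = 16
16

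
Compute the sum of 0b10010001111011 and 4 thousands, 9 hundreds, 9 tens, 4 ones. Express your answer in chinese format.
Convert 0b10010001111011 (binary) → 8192 + 1024 + 64 + 32 + 16 + 8 + 2 + 1 = 9339 (decimal)
Convert 4 thousands, 9 hundreds, 9 tens, 4 ones (place-value notation) → 4×1000 + 9×100 + 9×10 + 4 = 4994 (decimal)
Compute 9339 + 4994 = 14333
Convert 14333 (decimal) → 14333 = 1×10000 + 4×1000 + 3×100 + 3×10 + 3 → 一万四千三百三十三 (Chinese numeral)
一万四千三百三十三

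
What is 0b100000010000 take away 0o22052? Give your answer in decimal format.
Convert 0b100000010000 (binary) → 2048 + 16 = 2064 (decimal)
Convert 0o22052 (octal) → 2×4096 + 2×512 + 5×8 + 2 = 9258 (decimal)
Compute 2064 - 9258 = -7194
-7194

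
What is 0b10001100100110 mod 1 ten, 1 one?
Convert 0b10001100100110 (binary) → 8192 + 512 + 256 + 32 + 4 + 2 = 8998 (decimal)
Convert 1 ten, 1 one (place-value notation) → 1×10 + 1 = 11 (decimal)
Compute 8998 mod 11 = 0
0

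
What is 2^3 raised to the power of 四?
Convert 2^3 (power) → 8 (decimal)
Convert 四 (Chinese numeral) → 4 (decimal)
Compute 8 ^ 4 = 4096
4096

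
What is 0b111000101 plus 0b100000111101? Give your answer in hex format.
Convert 0b111000101 (binary) → 256 + 128 + 64 + 4 + 1 = 453 (decimal)
Convert 0b100000111101 (binary) → 2048 + 32 + 16 + 8 + 4 + 1 = 2109 (decimal)
Compute 453 + 2109 = 2562
Convert 2562 (decimal) → 2562 = 10×256 + 2 → 0xA02 (hexadecimal)
0xA02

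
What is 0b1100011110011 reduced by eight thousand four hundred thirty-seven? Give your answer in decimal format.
Convert 0b1100011110011 (binary) → 4096 + 2048 + 128 + 64 + 32 + 16 + 2 + 1 = 6387 (decimal)
Convert eight thousand four hundred thirty-seven (English words) → 8×1000 + 4×100 + 37 = 8437 (decimal)
Compute 6387 - 8437 = -2050
-2050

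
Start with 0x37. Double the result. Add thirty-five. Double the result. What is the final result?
Convert 0x37 (hexadecimal) → 3×16 + 7 = 55 (decimal)
Start: 55
55 × 2 = 110
Convert thirty-five (English words) → 35 (decimal)
110 + 35 = 145
145 × 2 = 290
290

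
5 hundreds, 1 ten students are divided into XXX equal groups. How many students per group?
Convert 5 hundreds, 1 ten (place-value notation) → 5×100 + 1×10 = 510 (decimal)
Convert XXX (Roman numeral) → 10 + 10 + 10 = 30 (decimal)
Compute 510 ÷ 30 = 17
17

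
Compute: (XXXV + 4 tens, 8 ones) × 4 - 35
Convert XXXV (Roman numeral) → 10 + 10 + 10 + 5 = 35 (decimal)
Convert 4 tens, 8 ones (place-value notation) → 4×10 + 8 = 48 (decimal)
Expression in decimal: (35 + 48) × 4 - 35
Parentheses first: 35 + 48 = 83
Multiply: 83 × 4 = 332
Subtract: 332 - 35 = 297
297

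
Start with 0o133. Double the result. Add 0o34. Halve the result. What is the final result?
Convert 0o133 (octal) → 1×64 + 3×8 + 3 = 91 (decimal)
Start: 91
91 × 2 = 182
Convert 0o34 (octal) → 3×8 + 4 = 28 (decimal)
182 + 28 = 210
210 ÷ 2 = 105
105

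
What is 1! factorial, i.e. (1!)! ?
Convert 1! (factorial) → 1 (decimal)
Compute 1! = 1
1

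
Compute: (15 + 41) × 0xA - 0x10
Convert 0xA (hexadecimal) → 10 (decimal)
Convert 0x10 (hexadecimal) → 1×16 = 16 (decimal)
Expression in decimal: (15 + 41) × 10 - 16
Parentheses first: 15 + 41 = 56
Multiply: 56 × 10 = 560
Subtract: 560 - 16 = 544
544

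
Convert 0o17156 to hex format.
Convert 0o17156 (octal) → 1×4096 + 7×512 + 1×64 + 5×8 + 6 = 7790 (decimal)
Convert 7790 (decimal) → 7790 = 1×4096 + 14×256 + 6×16 + 14 → 0x1E6E (hexadecimal)
0x1E6E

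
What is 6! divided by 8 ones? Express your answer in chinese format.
Convert 6! (factorial) → 720 (decimal)
Convert 8 ones (place-value notation) → 8 (decimal)
Compute 720 ÷ 8 = 90
Convert 90 (decimal) → 90 = 9×10 → 九十 (Chinese numeral)
九十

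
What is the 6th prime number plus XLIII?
The 6th prime number = 13
Convert XLIII (Roman numeral) → 40 + 1 + 1 + 1 = 43 (decimal)
Compute 13 + 43 = 56
56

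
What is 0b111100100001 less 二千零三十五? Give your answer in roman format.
Convert 0b111100100001 (binary) → 2048 + 1024 + 512 + 256 + 32 + 1 = 3873 (decimal)
Convert 二千零三十五 (Chinese numeral) → 2×1000 + 3×10 + 5 = 2035 (decimal)
Compute 3873 - 2035 = 1838
Convert 1838 (decimal) → 1838 = 1000 + 500 + 100 + 100 + 100 + 10 + 10 + 10 + 5 + 1 + 1 + 1 → MDCCCXXXVIII (Roman numeral)
MDCCCXXXVIII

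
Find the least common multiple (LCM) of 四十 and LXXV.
Convert 四十 (Chinese numeral) → 4×10 = 40 (decimal)
Convert LXXV (Roman numeral) → 50 + 10 + 10 + 5 = 75 (decimal)
Compute lcm(40, 75) = 600
600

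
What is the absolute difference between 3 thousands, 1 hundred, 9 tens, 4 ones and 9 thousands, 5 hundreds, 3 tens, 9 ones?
Convert 3 thousands, 1 hundred, 9 tens, 4 ones (place-value notation) → 3×1000 + 1×100 + 9×10 + 4 = 3194 (decimal)
Convert 9 thousands, 5 hundreds, 3 tens, 9 ones (place-value notation) → 9×1000 + 5×100 + 3×10 + 9 = 9539 (decimal)
Compute |3194 - 9539| = 6345
6345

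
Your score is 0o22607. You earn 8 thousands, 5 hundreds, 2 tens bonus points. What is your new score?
Convert 0o22607 (octal) → 2×4096 + 2×512 + 6×64 + 7 = 9607 (decimal)
Convert 8 thousands, 5 hundreds, 2 tens (place-value notation) → 8×1000 + 5×100 + 2×10 = 8520 (decimal)
Compute 9607 + 8520 = 18127
18127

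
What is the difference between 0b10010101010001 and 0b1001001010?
Convert 0b10010101010001 (binary) → 8192 + 1024 + 256 + 64 + 16 + 1 = 9553 (decimal)
Convert 0b1001001010 (binary) → 512 + 64 + 8 + 2 = 586 (decimal)
Difference: |9553 - 586| = 8967
8967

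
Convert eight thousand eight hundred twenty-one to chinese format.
Convert eight thousand eight hundred twenty-one (English words) → 8×1000 + 8×100 + 21 = 8821 (decimal)
Convert 8821 (decimal) → 8821 = 8×1000 + 8×100 + 2×10 + 1 → 八千八百二十一 (Chinese numeral)
八千八百二十一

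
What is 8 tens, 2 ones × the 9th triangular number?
Convert 8 tens, 2 ones (place-value notation) → 8×10 + 2 = 82 (decimal)
Convert the 9th triangular number (triangular index) → 9×10/2 = 45 (decimal)
Compute 82 × 45 = 3690
3690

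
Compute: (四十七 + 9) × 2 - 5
Convert 四十七 (Chinese numeral) → 4×10 + 7 = 47 (decimal)
Expression in decimal: (47 + 9) × 2 - 5
Parentheses first: 47 + 9 = 56
Multiply: 56 × 2 = 112
Subtract: 112 - 5 = 107
107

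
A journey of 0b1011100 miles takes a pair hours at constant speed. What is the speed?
Convert 0b1011100 (binary) → 64 + 16 + 8 + 4 = 92 (decimal)
Convert a pair (colloquial) → 2 (decimal)
Compute 92 ÷ 2 = 46
46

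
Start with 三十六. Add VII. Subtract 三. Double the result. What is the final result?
Convert 三十六 (Chinese numeral) → 3×10 + 6 = 36 (decimal)
Start: 36
Convert VII (Roman numeral) → 5 + 1 + 1 = 7 (decimal)
36 + 7 = 43
Convert 三 (Chinese numeral) → 3 (decimal)
43 - 3 = 40
40 × 2 = 80
80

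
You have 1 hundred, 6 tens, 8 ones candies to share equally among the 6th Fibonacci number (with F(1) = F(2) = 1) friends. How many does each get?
Convert 1 hundred, 6 tens, 8 ones (place-value notation) → 1×100 + 6×10 + 8 = 168 (decimal)
Convert the 6th Fibonacci number (with F(1) = F(2) = 1) (Fibonacci index) → 1, 1, 2, 3, 5, 8 → 8 (decimal)
Compute 168 ÷ 8 = 21
21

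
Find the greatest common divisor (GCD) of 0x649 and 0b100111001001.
Convert 0x649 (hexadecimal) → 6×256 + 4×16 + 9 = 1609 (decimal)
Convert 0b100111001001 (binary) → 2048 + 256 + 128 + 64 + 8 + 1 = 2505 (decimal)
Compute gcd(1609, 2505) = 1
1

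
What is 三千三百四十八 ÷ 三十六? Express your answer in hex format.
Convert 三千三百四十八 (Chinese numeral) → 3×1000 + 3×100 + 4×10 + 8 = 3348 (decimal)
Convert 三十六 (Chinese numeral) → 3×10 + 6 = 36 (decimal)
Compute 3348 ÷ 36 = 93
Convert 93 (decimal) → 93 = 5×16 + 13 → 0x5D (hexadecimal)
0x5D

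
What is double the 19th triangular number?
The 19th triangular number = 19×20/2 = 190
Compute 190 × 2 = 380
380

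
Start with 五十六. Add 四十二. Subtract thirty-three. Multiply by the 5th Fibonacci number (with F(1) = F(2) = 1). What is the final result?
Convert 五十六 (Chinese numeral) → 5×10 + 6 = 56 (decimal)
Start: 56
Convert 四十二 (Chinese numeral) → 4×10 + 2 = 42 (decimal)
56 + 42 = 98
Convert thirty-three (English words) → 33 (decimal)
98 - 33 = 65
Convert the 5th Fibonacci number (with F(1) = F(2) = 1) (Fibonacci index) → 1, 1, 2, 3, 5 → 5 (decimal)
65 × 5 = 325
325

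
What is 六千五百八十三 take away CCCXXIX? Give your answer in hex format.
Convert 六千五百八十三 (Chinese numeral) → 6×1000 + 5×100 + 8×10 + 3 = 6583 (decimal)
Convert CCCXXIX (Roman numeral) → 100 + 100 + 100 + 10 + 10 + 9 = 329 (decimal)
Compute 6583 - 329 = 6254
Convert 6254 (decimal) → 6254 = 1×4096 + 8×256 + 6×16 + 14 → 0x186E (hexadecimal)
0x186E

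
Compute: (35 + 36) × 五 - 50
Convert 五 (Chinese numeral) → 5 (decimal)
Expression in decimal: (35 + 36) × 5 - 50
Parentheses first: 35 + 36 = 71
Multiply: 71 × 5 = 355
Subtract: 355 - 50 = 305
305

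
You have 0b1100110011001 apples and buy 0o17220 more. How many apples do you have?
Convert 0b1100110011001 (binary) → 4096 + 2048 + 256 + 128 + 16 + 8 + 1 = 6553 (decimal)
Convert 0o17220 (octal) → 1×4096 + 7×512 + 2×64 + 2×8 = 7824 (decimal)
Compute 6553 + 7824 = 14377
14377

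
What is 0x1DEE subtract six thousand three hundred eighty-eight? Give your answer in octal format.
Convert 0x1DEE (hexadecimal) → 1×4096 + 13×256 + 14×16 + 14 = 7662 (decimal)
Convert six thousand three hundred eighty-eight (English words) → 6×1000 + 3×100 + 88 = 6388 (decimal)
Compute 7662 - 6388 = 1274
Convert 1274 (decimal) → 1274 = 2×512 + 3×64 + 7×8 + 2 → 0o2372 (octal)
0o2372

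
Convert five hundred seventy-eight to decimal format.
Convert five hundred seventy-eight (English words) → 5×100 + 78 = 578 (decimal)
578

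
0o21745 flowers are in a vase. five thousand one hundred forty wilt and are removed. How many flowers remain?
Convert 0o21745 (octal) → 2×4096 + 1×512 + 7×64 + 4×8 + 5 = 9189 (decimal)
Convert five thousand one hundred forty (English words) → 5×1000 + 1×100 + 40 = 5140 (decimal)
Compute 9189 - 5140 = 4049
4049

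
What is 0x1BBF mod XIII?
Convert 0x1BBF (hexadecimal) → 1×4096 + 11×256 + 11×16 + 15 = 7103 (decimal)
Convert XIII (Roman numeral) → 10 + 1 + 1 + 1 = 13 (decimal)
Compute 7103 mod 13 = 5
5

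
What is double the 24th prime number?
The 24th prime number = 89
Compute 89 × 2 = 178
178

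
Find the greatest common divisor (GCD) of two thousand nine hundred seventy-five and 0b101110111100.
Convert two thousand nine hundred seventy-five (English words) → 2×1000 + 9×100 + 75 = 2975 (decimal)
Convert 0b101110111100 (binary) → 2048 + 512 + 256 + 128 + 32 + 16 + 8 + 4 = 3004 (decimal)
Compute gcd(2975, 3004) = 1
1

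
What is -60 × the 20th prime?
Convert the 20th prime (prime index) → 71 (decimal)
Compute -60 × 71 = -4260
-4260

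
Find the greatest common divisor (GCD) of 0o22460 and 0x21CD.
Convert 0o22460 (octal) → 2×4096 + 2×512 + 4×64 + 6×8 = 9520 (decimal)
Convert 0x21CD (hexadecimal) → 2×4096 + 1×256 + 12×16 + 13 = 8653 (decimal)
Compute gcd(9520, 8653) = 17
17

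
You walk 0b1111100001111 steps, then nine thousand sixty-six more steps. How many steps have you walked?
Convert 0b1111100001111 (binary) → 4096 + 2048 + 1024 + 512 + 256 + 8 + 4 + 2 + 1 = 7951 (decimal)
Convert nine thousand sixty-six (English words) → 9×1000 + 66 = 9066 (decimal)
Compute 7951 + 9066 = 17017
17017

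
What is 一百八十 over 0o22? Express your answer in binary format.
Convert 一百八十 (Chinese numeral) → 1×100 + 8×10 = 180 (decimal)
Convert 0o22 (octal) → 2×8 + 2 = 18 (decimal)
Compute 180 ÷ 18 = 10
Convert 10 (decimal) → 10 = 8 + 2 → 0b1010 (binary)
0b1010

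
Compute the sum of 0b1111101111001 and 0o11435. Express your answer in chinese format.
Convert 0b1111101111001 (binary) → 4096 + 2048 + 1024 + 512 + 256 + 64 + 32 + 16 + 8 + 1 = 8057 (decimal)
Convert 0o11435 (octal) → 1×4096 + 1×512 + 4×64 + 3×8 + 5 = 4893 (decimal)
Compute 8057 + 4893 = 12950
Convert 12950 (decimal) → 12950 = 1×10000 + 2×1000 + 9×100 + 5×10 → 一万二千九百五十 (Chinese numeral)
一万二千九百五十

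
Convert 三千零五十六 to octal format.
Convert 三千零五十六 (Chinese numeral) → 3×1000 + 5×10 + 6 = 3056 (decimal)
Convert 3056 (decimal) → 3056 = 5×512 + 7×64 + 6×8 → 0o5760 (octal)
0o5760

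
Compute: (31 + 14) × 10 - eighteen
Convert eighteen (English words) → 18 (decimal)
Expression in decimal: (31 + 14) × 10 - 18
Parentheses first: 31 + 14 = 45
Multiply: 45 × 10 = 450
Subtract: 450 - 18 = 432
432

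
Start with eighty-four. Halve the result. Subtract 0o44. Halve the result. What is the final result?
Convert eighty-four (English words) → 84 (decimal)
Start: 84
84 ÷ 2 = 42
Convert 0o44 (octal) → 4×8 + 4 = 36 (decimal)
42 - 36 = 6
6 ÷ 2 = 3
3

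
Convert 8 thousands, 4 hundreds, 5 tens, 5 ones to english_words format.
Convert 8 thousands, 4 hundreds, 5 tens, 5 ones (place-value notation) → 8×1000 + 4×100 + 5×10 + 5 = 8455 (decimal)
Convert 8455 (decimal) → 8455 = 8×1000 + 4×100 + 55 → eight thousand four hundred fifty-five (English words)
eight thousand four hundred fifty-five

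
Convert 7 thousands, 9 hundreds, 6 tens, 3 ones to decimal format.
Convert 7 thousands, 9 hundreds, 6 tens, 3 ones (place-value notation) → 7×1000 + 9×100 + 6×10 + 3 = 7963 (decimal)
7963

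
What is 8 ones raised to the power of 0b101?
Convert 8 ones (place-value notation) → 8 (decimal)
Convert 0b101 (binary) → 4 + 1 = 5 (decimal)
Compute 8 ^ 5 = 32768
32768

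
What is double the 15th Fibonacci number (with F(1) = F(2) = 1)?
The 15th Fibonacci number (with F(1) = F(2) = 1): 1, 1, 2, 3, 5, 8, 13, 21, 34, 55, 89, 144, 233, 377, 610 → 610
Compute 610 × 2 = 1220
1220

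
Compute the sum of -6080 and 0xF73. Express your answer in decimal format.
Convert 0xF73 (hexadecimal) → 15×256 + 7×16 + 3 = 3955 (decimal)
Compute -6080 + 3955 = -2125
-2125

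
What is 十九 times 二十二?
Convert 十九 (Chinese numeral) → 1×10 + 9 = 19 (decimal)
Convert 二十二 (Chinese numeral) → 2×10 + 2 = 22 (decimal)
Compute 19 × 22 = 418
418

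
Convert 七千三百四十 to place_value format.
Convert 七千三百四十 (Chinese numeral) → 7×1000 + 3×100 + 4×10 = 7340 (decimal)
Convert 7340 (decimal) → 7340 = 7×1000 + 3×100 + 4×10 → 7 thousands, 3 hundreds, 4 tens (place-value notation)
7 thousands, 3 hundreds, 4 tens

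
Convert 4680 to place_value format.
Convert 4680 (decimal) → 4680 = 4×1000 + 6×100 + 8×10 → 4 thousands, 6 hundreds, 8 tens (place-value notation)
4 thousands, 6 hundreds, 8 tens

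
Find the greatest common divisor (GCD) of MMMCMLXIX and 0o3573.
Convert MMMCMLXIX (Roman numeral) → 1000 + 1000 + 1000 + 900 + 50 + 10 + 9 = 3969 (decimal)
Convert 0o3573 (octal) → 3×512 + 5×64 + 7×8 + 3 = 1915 (decimal)
Compute gcd(3969, 1915) = 1
1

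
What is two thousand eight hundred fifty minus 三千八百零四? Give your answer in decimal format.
Convert two thousand eight hundred fifty (English words) → 2×1000 + 8×100 + 50 = 2850 (decimal)
Convert 三千八百零四 (Chinese numeral) → 3×1000 + 8×100 + 4 = 3804 (decimal)
Compute 2850 - 3804 = -954
-954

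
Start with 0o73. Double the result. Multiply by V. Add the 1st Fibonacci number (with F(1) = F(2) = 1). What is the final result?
Convert 0o73 (octal) → 7×8 + 3 = 59 (decimal)
Start: 59
59 × 2 = 118
Convert V (Roman numeral) → 5 (decimal)
118 × 5 = 590
Convert the 1st Fibonacci number (with F(1) = F(2) = 1) (Fibonacci index) → 1 (decimal)
590 + 1 = 591
591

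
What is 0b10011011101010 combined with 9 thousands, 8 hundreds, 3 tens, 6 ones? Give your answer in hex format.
Convert 0b10011011101010 (binary) → 8192 + 1024 + 512 + 128 + 64 + 32 + 8 + 2 = 9962 (decimal)
Convert 9 thousands, 8 hundreds, 3 tens, 6 ones (place-value notation) → 9×1000 + 8×100 + 3×10 + 6 = 9836 (decimal)
Compute 9962 + 9836 = 19798
Convert 19798 (decimal) → 19798 = 4×4096 + 13×256 + 5×16 + 6 → 0x4D56 (hexadecimal)
0x4D56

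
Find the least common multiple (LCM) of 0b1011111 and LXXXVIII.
Convert 0b1011111 (binary) → 64 + 16 + 8 + 4 + 2 + 1 = 95 (decimal)
Convert LXXXVIII (Roman numeral) → 50 + 10 + 10 + 10 + 5 + 1 + 1 + 1 = 88 (decimal)
Compute lcm(95, 88) = 8360
8360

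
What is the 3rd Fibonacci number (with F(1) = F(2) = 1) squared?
The 3rd Fibonacci number (with F(1) = F(2) = 1): 1, 1, 2 → 2
Compute 2² = 2 × 2 = 4
4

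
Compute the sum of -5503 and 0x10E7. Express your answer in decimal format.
Convert 0x10E7 (hexadecimal) → 1×4096 + 14×16 + 7 = 4327 (decimal)
Compute -5503 + 4327 = -1176
-1176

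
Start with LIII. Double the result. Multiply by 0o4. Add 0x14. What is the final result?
Convert LIII (Roman numeral) → 50 + 1 + 1 + 1 = 53 (decimal)
Start: 53
53 × 2 = 106
Convert 0o4 (octal) → 4 (decimal)
106 × 4 = 424
Convert 0x14 (hexadecimal) → 1×16 + 4 = 20 (decimal)
424 + 20 = 444
444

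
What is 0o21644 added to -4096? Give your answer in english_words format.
Convert 0o21644 (octal) → 2×4096 + 1×512 + 6×64 + 4×8 + 4 = 9124 (decimal)
Compute 9124 + -4096 = 5028
Convert 5028 (decimal) → 5028 = 5×1000 + 28 → five thousand twenty-eight (English words)
five thousand twenty-eight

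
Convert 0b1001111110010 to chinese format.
Convert 0b1001111110010 (binary) → 4096 + 512 + 256 + 128 + 64 + 32 + 16 + 2 = 5106 (decimal)
Convert 5106 (decimal) → 5106 = 5×1000 + 1×100 + 6 → 五千一百零六 (Chinese numeral)
五千一百零六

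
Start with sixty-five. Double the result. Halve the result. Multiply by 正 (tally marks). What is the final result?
Convert sixty-five (English words) → 65 (decimal)
Start: 65
65 × 2 = 130
130 ÷ 2 = 65
Convert 正 (tally marks) → 5 (decimal)
65 × 5 = 325
325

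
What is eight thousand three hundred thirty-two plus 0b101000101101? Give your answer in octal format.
Convert eight thousand three hundred thirty-two (English words) → 8×1000 + 3×100 + 32 = 8332 (decimal)
Convert 0b101000101101 (binary) → 2048 + 512 + 32 + 8 + 4 + 1 = 2605 (decimal)
Compute 8332 + 2605 = 10937
Convert 10937 (decimal) → 10937 = 2×4096 + 5×512 + 2×64 + 7×8 + 1 → 0o25271 (octal)
0o25271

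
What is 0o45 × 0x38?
Convert 0o45 (octal) → 4×8 + 5 = 37 (decimal)
Convert 0x38 (hexadecimal) → 3×16 + 8 = 56 (decimal)
Compute 37 × 56 = 2072
2072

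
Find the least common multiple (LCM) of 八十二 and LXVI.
Convert 八十二 (Chinese numeral) → 8×10 + 2 = 82 (decimal)
Convert LXVI (Roman numeral) → 50 + 10 + 5 + 1 = 66 (decimal)
Compute lcm(82, 66) = 2706
2706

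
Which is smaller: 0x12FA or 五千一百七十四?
Convert 0x12FA (hexadecimal) → 1×4096 + 2×256 + 15×16 + 10 = 4858 (decimal)
Convert 五千一百七十四 (Chinese numeral) → 5×1000 + 1×100 + 7×10 + 4 = 5174 (decimal)
Compare 4858 vs 5174: smaller = 4858
4858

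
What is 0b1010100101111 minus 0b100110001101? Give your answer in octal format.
Convert 0b1010100101111 (binary) → 4096 + 1024 + 256 + 32 + 8 + 4 + 2 + 1 = 5423 (decimal)
Convert 0b100110001101 (binary) → 2048 + 256 + 128 + 8 + 4 + 1 = 2445 (decimal)
Compute 5423 - 2445 = 2978
Convert 2978 (decimal) → 2978 = 5×512 + 6×64 + 4×8 + 2 → 0o5642 (octal)
0o5642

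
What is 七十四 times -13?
Convert 七十四 (Chinese numeral) → 7×10 + 4 = 74 (decimal)
Compute 74 × -13 = -962
-962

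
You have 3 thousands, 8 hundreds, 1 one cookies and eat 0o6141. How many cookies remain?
Convert 3 thousands, 8 hundreds, 1 one (place-value notation) → 3×1000 + 8×100 + 1 = 3801 (decimal)
Convert 0o6141 (octal) → 6×512 + 1×64 + 4×8 + 1 = 3169 (decimal)
Compute 3801 - 3169 = 632
632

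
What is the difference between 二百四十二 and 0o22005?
Convert 二百四十二 (Chinese numeral) → 2×100 + 4×10 + 2 = 242 (decimal)
Convert 0o22005 (octal) → 2×4096 + 2×512 + 5 = 9221 (decimal)
Difference: |242 - 9221| = 8979
8979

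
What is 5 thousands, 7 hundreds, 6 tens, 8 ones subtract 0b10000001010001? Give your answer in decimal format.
Convert 5 thousands, 7 hundreds, 6 tens, 8 ones (place-value notation) → 5×1000 + 7×100 + 6×10 + 8 = 5768 (decimal)
Convert 0b10000001010001 (binary) → 8192 + 64 + 16 + 1 = 8273 (decimal)
Compute 5768 - 8273 = -2505
-2505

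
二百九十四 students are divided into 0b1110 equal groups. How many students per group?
Convert 二百九十四 (Chinese numeral) → 2×100 + 9×10 + 4 = 294 (decimal)
Convert 0b1110 (binary) → 8 + 4 + 2 = 14 (decimal)
Compute 294 ÷ 14 = 21
21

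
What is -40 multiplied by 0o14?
Convert 0o14 (octal) → 1×8 + 4 = 12 (decimal)
Compute -40 × 12 = -480
-480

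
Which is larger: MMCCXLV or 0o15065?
Convert MMCCXLV (Roman numeral) → 1000 + 1000 + 100 + 100 + 40 + 5 = 2245 (decimal)
Convert 0o15065 (octal) → 1×4096 + 5×512 + 6×8 + 5 = 6709 (decimal)
Compare 2245 vs 6709: larger = 6709
6709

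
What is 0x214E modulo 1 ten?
Convert 0x214E (hexadecimal) → 2×4096 + 1×256 + 4×16 + 14 = 8526 (decimal)
Convert 1 ten (place-value notation) → 1×10 = 10 (decimal)
Compute 8526 mod 10 = 6
6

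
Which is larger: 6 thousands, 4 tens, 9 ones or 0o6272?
Convert 6 thousands, 4 tens, 9 ones (place-value notation) → 6×1000 + 4×10 + 9 = 6049 (decimal)
Convert 0o6272 (octal) → 6×512 + 2×64 + 7×8 + 2 = 3258 (decimal)
Compare 6049 vs 3258: larger = 6049
6049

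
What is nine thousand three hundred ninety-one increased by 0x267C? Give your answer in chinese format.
Convert nine thousand three hundred ninety-one (English words) → 9×1000 + 3×100 + 91 = 9391 (decimal)
Convert 0x267C (hexadecimal) → 2×4096 + 6×256 + 7×16 + 12 = 9852 (decimal)
Compute 9391 + 9852 = 19243
Convert 19243 (decimal) → 19243 = 1×10000 + 9×1000 + 2×100 + 4×10 + 3 → 一万九千二百四十三 (Chinese numeral)
一万九千二百四十三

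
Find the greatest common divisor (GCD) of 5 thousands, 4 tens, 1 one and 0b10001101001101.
Convert 5 thousands, 4 tens, 1 one (place-value notation) → 5×1000 + 4×10 + 1 = 5041 (decimal)
Convert 0b10001101001101 (binary) → 8192 + 512 + 256 + 64 + 8 + 4 + 1 = 9037 (decimal)
Compute gcd(5041, 9037) = 1
1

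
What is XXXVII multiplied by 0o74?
Convert XXXVII (Roman numeral) → 10 + 10 + 10 + 5 + 1 + 1 = 37 (decimal)
Convert 0o74 (octal) → 7×8 + 4 = 60 (decimal)
Compute 37 × 60 = 2220
2220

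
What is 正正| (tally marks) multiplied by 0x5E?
Convert 正正| (tally marks) → 5 + 5 + 1 = 11 (decimal)
Convert 0x5E (hexadecimal) → 5×16 + 14 = 94 (decimal)
Compute 11 × 94 = 1034
1034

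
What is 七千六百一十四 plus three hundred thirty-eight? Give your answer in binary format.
Convert 七千六百一十四 (Chinese numeral) → 7×1000 + 6×100 + 1×10 + 4 = 7614 (decimal)
Convert three hundred thirty-eight (English words) → 3×100 + 38 = 338 (decimal)
Compute 7614 + 338 = 7952
Convert 7952 (decimal) → 7952 = 4096 + 2048 + 1024 + 512 + 256 + 16 → 0b1111100010000 (binary)
0b1111100010000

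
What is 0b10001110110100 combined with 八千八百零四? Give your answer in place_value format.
Convert 0b10001110110100 (binary) → 8192 + 512 + 256 + 128 + 32 + 16 + 4 = 9140 (decimal)
Convert 八千八百零四 (Chinese numeral) → 8×1000 + 8×100 + 4 = 8804 (decimal)
Compute 9140 + 8804 = 17944
Convert 17944 (decimal) → 17944 = 17×1000 + 9×100 + 4×10 + 4 → 17 thousands, 9 hundreds, 4 tens, 4 ones (place-value notation)
17 thousands, 9 hundreds, 4 tens, 4 ones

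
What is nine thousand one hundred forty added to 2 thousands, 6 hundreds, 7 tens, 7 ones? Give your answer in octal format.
Convert nine thousand one hundred forty (English words) → 9×1000 + 1×100 + 40 = 9140 (decimal)
Convert 2 thousands, 6 hundreds, 7 tens, 7 ones (place-value notation) → 2×1000 + 6×100 + 7×10 + 7 = 2677 (decimal)
Compute 9140 + 2677 = 11817
Convert 11817 (decimal) → 11817 = 2×4096 + 7×512 + 5×8 + 1 → 0o27051 (octal)
0o27051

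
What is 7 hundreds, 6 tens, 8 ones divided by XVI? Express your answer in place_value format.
Convert 7 hundreds, 6 tens, 8 ones (place-value notation) → 7×100 + 6×10 + 8 = 768 (decimal)
Convert XVI (Roman numeral) → 10 + 5 + 1 = 16 (decimal)
Compute 768 ÷ 16 = 48
Convert 48 (decimal) → 48 = 4×10 + 8 → 4 tens, 8 ones (place-value notation)
4 tens, 8 ones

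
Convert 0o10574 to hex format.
Convert 0o10574 (octal) → 1×4096 + 5×64 + 7×8 + 4 = 4476 (decimal)
Convert 4476 (decimal) → 4476 = 1×4096 + 1×256 + 7×16 + 12 → 0x117C (hexadecimal)
0x117C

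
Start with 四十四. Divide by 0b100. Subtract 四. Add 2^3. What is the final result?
Convert 四十四 (Chinese numeral) → 4×10 + 4 = 44 (decimal)
Start: 44
Convert 0b100 (binary) → 4 (decimal)
44 ÷ 4 = 11
Convert 四 (Chinese numeral) → 4 (decimal)
11 - 4 = 7
Convert 2^3 (power) → 8 (decimal)
7 + 8 = 15
15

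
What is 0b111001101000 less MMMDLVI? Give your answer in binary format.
Convert 0b111001101000 (binary) → 2048 + 1024 + 512 + 64 + 32 + 8 = 3688 (decimal)
Convert MMMDLVI (Roman numeral) → 1000 + 1000 + 1000 + 500 + 50 + 5 + 1 = 3556 (decimal)
Compute 3688 - 3556 = 132
Convert 132 (decimal) → 132 = 128 + 4 → 0b10000100 (binary)
0b10000100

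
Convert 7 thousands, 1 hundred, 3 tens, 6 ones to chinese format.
Convert 7 thousands, 1 hundred, 3 tens, 6 ones (place-value notation) → 7×1000 + 1×100 + 3×10 + 6 = 7136 (decimal)
Convert 7136 (decimal) → 7136 = 7×1000 + 1×100 + 3×10 + 6 → 七千一百三十六 (Chinese numeral)
七千一百三十六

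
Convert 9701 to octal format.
Convert 9701 (decimal) → 9701 = 2×4096 + 2×512 + 7×64 + 4×8 + 5 → 0o22745 (octal)
0o22745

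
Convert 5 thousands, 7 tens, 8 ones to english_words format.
Convert 5 thousands, 7 tens, 8 ones (place-value notation) → 5×1000 + 7×10 + 8 = 5078 (decimal)
Convert 5078 (decimal) → 5078 = 5×1000 + 78 → five thousand seventy-eight (English words)
five thousand seventy-eight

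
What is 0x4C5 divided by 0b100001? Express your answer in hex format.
Convert 0x4C5 (hexadecimal) → 4×256 + 12×16 + 5 = 1221 (decimal)
Convert 0b100001 (binary) → 32 + 1 = 33 (decimal)
Compute 1221 ÷ 33 = 37
Convert 37 (decimal) → 37 = 2×16 + 5 → 0x25 (hexadecimal)
0x25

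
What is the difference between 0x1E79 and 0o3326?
Convert 0x1E79 (hexadecimal) → 1×4096 + 14×256 + 7×16 + 9 = 7801 (decimal)
Convert 0o3326 (octal) → 3×512 + 3×64 + 2×8 + 6 = 1750 (decimal)
Difference: |7801 - 1750| = 6051
6051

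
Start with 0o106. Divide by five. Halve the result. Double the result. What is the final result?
Convert 0o106 (octal) → 1×64 + 6 = 70 (decimal)
Start: 70
Convert five (English words) → 5 (decimal)
70 ÷ 5 = 14
14 ÷ 2 = 7
7 × 2 = 14
14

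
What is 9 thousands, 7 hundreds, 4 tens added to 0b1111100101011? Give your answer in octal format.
Convert 9 thousands, 7 hundreds, 4 tens (place-value notation) → 9×1000 + 7×100 + 4×10 = 9740 (decimal)
Convert 0b1111100101011 (binary) → 4096 + 2048 + 1024 + 512 + 256 + 32 + 8 + 2 + 1 = 7979 (decimal)
Compute 9740 + 7979 = 17719
Convert 17719 (decimal) → 17719 = 4×4096 + 2×512 + 4×64 + 6×8 + 7 → 0o42467 (octal)
0o42467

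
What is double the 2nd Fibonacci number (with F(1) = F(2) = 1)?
The 2nd Fibonacci number (with F(1) = F(2) = 1) = 1
Compute 1 × 2 = 2
2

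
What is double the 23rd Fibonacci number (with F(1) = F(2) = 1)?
The 23rd Fibonacci number (with F(1) = F(2) = 1) = 28657
Compute 28657 × 2 = 57314
57314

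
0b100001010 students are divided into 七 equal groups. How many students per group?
Convert 0b100001010 (binary) → 256 + 8 + 2 = 266 (decimal)
Convert 七 (Chinese numeral) → 7 (decimal)
Compute 266 ÷ 7 = 38
38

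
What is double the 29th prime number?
The 29th prime number = 109
Compute 109 × 2 = 218
218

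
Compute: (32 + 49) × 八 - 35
Convert 八 (Chinese numeral) → 8 (decimal)
Expression in decimal: (32 + 49) × 8 - 35
Parentheses first: 32 + 49 = 81
Multiply: 81 × 8 = 648
Subtract: 648 - 35 = 613
613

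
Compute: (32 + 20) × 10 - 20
Parentheses first: 32 + 20 = 52
Multiply: 52 × 10 = 520
Subtract: 520 - 20 = 500
500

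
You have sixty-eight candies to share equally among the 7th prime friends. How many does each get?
Convert sixty-eight (English words) → 68 (decimal)
Convert the 7th prime (prime index) → 17 (decimal)
Compute 68 ÷ 17 = 4
4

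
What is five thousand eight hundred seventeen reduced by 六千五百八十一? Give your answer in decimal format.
Convert five thousand eight hundred seventeen (English words) → 5×1000 + 8×100 + 17 = 5817 (decimal)
Convert 六千五百八十一 (Chinese numeral) → 6×1000 + 5×100 + 8×10 + 1 = 6581 (decimal)
Compute 5817 - 6581 = -764
-764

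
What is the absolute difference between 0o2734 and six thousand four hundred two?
Convert 0o2734 (octal) → 2×512 + 7×64 + 3×8 + 4 = 1500 (decimal)
Convert six thousand four hundred two (English words) → 6×1000 + 4×100 + 2 = 6402 (decimal)
Compute |1500 - 6402| = 4902
4902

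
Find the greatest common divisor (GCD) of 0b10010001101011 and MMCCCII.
Convert 0b10010001101011 (binary) → 8192 + 1024 + 64 + 32 + 8 + 2 + 1 = 9323 (decimal)
Convert MMCCCII (Roman numeral) → 1000 + 1000 + 100 + 100 + 100 + 1 + 1 = 2302 (decimal)
Compute gcd(9323, 2302) = 1
1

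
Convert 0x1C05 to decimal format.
Convert 0x1C05 (hexadecimal) → 1×4096 + 12×256 + 5 = 7173 (decimal)
7173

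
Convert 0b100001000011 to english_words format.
Convert 0b100001000011 (binary) → 2048 + 64 + 2 + 1 = 2115 (decimal)
Convert 2115 (decimal) → 2115 = 2×1000 + 1×100 + 15 → two thousand one hundred fifteen (English words)
two thousand one hundred fifteen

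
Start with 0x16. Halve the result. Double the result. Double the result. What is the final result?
Convert 0x16 (hexadecimal) → 1×16 + 6 = 22 (decimal)
Start: 22
22 ÷ 2 = 11
11 × 2 = 22
22 × 2 = 44
44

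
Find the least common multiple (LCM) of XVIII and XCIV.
Convert XVIII (Roman numeral) → 10 + 5 + 1 + 1 + 1 = 18 (decimal)
Convert XCIV (Roman numeral) → 90 + 4 = 94 (decimal)
Compute lcm(18, 94) = 846
846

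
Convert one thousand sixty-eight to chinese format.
Convert one thousand sixty-eight (English words) → 1×1000 + 68 = 1068 (decimal)
Convert 1068 (decimal) → 1068 = 1×1000 + 6×10 + 8 → 一千零六十八 (Chinese numeral)
一千零六十八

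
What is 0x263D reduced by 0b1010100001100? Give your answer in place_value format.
Convert 0x263D (hexadecimal) → 2×4096 + 6×256 + 3×16 + 13 = 9789 (decimal)
Convert 0b1010100001100 (binary) → 4096 + 1024 + 256 + 8 + 4 = 5388 (decimal)
Compute 9789 - 5388 = 4401
Convert 4401 (decimal) → 4401 = 4×1000 + 4×100 + 1 → 4 thousands, 4 hundreds, 1 one (place-value notation)
4 thousands, 4 hundreds, 1 one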